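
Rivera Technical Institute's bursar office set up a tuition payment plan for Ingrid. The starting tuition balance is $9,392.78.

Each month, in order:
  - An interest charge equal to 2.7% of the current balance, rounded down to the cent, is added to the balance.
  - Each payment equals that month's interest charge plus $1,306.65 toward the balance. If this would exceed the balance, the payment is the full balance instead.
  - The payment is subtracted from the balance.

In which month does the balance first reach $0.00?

8

Month 1: $9,392.78 +$253.60 interest = $9,646.38; pay $1,560.25 → $8,086.13
Month 2: $8,086.13 +$218.32 interest = $8,304.45; pay $1,524.97 → $6,779.48
Month 3: $6,779.48 +$183.04 interest = $6,962.52; pay $1,489.69 → $5,472.83
Month 4: $5,472.83 +$147.76 interest = $5,620.59; pay $1,454.41 → $4,166.18
Month 5: $4,166.18 +$112.48 interest = $4,278.66; pay $1,419.13 → $2,859.53
Month 6: $2,859.53 +$77.20 interest = $2,936.73; pay $1,383.85 → $1,552.88
Month 7: $1,552.88 +$41.92 interest = $1,594.80; pay $1,348.57 → $246.23
Month 8: $246.23 +$6.64 interest = $252.87; pay $252.87 → $0.00
Balance reaches $0.00 in month 8.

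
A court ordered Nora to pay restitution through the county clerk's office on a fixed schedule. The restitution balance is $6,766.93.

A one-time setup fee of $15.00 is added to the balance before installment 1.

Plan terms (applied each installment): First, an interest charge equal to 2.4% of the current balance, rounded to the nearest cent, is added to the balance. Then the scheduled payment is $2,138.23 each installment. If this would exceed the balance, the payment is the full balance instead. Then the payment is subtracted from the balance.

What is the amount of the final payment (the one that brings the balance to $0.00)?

$729.27

Installment 1: $6,781.93 +$162.77 interest = $6,944.70; pay $2,138.23 → $4,806.47
Installment 2: $4,806.47 +$115.36 interest = $4,921.83; pay $2,138.23 → $2,783.60
Installment 3: $2,783.60 +$66.81 interest = $2,850.41; pay $2,138.23 → $712.18
Installment 4: $712.18 +$17.09 interest = $729.27; pay $729.27 → $0.00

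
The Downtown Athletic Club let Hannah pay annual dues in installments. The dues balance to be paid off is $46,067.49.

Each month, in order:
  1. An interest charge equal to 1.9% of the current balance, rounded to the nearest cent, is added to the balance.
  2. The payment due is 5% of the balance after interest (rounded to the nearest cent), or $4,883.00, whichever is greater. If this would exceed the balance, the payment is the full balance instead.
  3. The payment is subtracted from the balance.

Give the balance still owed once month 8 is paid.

# | Opening | Interest | Payment | End bal
1 | $46,067.49 | $875.28 | $4,883.00 | $42,059.77
2 | $42,059.77 | $799.14 | $4,883.00 | $37,975.91
3 | $37,975.91 | $721.54 | $4,883.00 | $33,814.45
4 | $33,814.45 | $642.47 | $4,883.00 | $29,573.92
5 | $29,573.92 | $561.90 | $4,883.00 | $25,252.82
6 | $25,252.82 | $479.80 | $4,883.00 | $20,849.62
7 | $20,849.62 | $396.14 | $4,883.00 | $16,362.76
8 | $16,362.76 | $310.89 | $4,883.00 | $11,790.65

$11,790.65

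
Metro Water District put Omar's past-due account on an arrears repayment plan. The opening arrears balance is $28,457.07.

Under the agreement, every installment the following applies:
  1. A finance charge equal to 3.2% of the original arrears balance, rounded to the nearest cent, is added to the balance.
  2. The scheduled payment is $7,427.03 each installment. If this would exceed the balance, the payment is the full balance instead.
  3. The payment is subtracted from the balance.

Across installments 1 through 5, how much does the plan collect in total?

Installment 1: opening $28,457.07; interest $910.63 → $29,367.70; payment $7,427.03; balance $21,940.67
Installment 2: opening $21,940.67; interest $910.63 → $22,851.30; payment $7,427.03; balance $15,424.27
Installment 3: opening $15,424.27; interest $910.63 → $16,334.90; payment $7,427.03; balance $8,907.87
Installment 4: opening $8,907.87; interest $910.63 → $9,818.50; payment $7,427.03; balance $2,391.47
Installment 5: opening $2,391.47; interest $910.63 → $3,302.10; payment $3,302.10; balance $0.00
Total paid: $33,010.22

$33,010.22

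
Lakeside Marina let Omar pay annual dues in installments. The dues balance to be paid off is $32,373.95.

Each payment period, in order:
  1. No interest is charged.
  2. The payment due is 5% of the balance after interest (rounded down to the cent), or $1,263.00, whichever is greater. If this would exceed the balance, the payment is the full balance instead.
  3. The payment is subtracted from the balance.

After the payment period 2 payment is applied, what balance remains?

$29,217.50

Payment period 1: opening $32,373.95; payment $1,618.69; balance $30,755.26
Payment period 2: opening $30,755.26; payment $1,537.76; balance $29,217.50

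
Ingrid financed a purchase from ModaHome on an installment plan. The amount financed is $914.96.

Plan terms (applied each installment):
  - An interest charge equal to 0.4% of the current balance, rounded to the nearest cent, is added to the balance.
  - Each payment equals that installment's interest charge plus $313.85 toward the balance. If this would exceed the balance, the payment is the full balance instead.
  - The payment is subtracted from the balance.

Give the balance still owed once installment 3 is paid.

$0.00

Installment 1: $914.96 +$3.66 interest = $918.62; pay $317.51 → $601.11
Installment 2: $601.11 +$2.40 interest = $603.51; pay $316.25 → $287.26
Installment 3: $287.26 +$1.15 interest = $288.41; pay $288.41 → $0.00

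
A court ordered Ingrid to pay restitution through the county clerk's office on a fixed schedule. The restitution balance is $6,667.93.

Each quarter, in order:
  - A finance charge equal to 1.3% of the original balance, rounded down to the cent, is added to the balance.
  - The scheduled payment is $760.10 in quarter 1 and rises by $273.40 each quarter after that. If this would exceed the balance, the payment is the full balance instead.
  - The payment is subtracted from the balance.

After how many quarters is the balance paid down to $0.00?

Quarter 1: $6,667.93 +$86.68 interest = $6,754.61; pay $760.10 → $5,994.51
Quarter 2: $5,994.51 +$86.68 interest = $6,081.19; pay $1,033.50 → $5,047.69
Quarter 3: $5,047.69 +$86.68 interest = $5,134.37; pay $1,306.90 → $3,827.47
Quarter 4: $3,827.47 +$86.68 interest = $3,914.15; pay $1,580.30 → $2,333.85
Quarter 5: $2,333.85 +$86.68 interest = $2,420.53; pay $1,853.70 → $566.83
Quarter 6: $566.83 +$86.68 interest = $653.51; pay $653.51 → $0.00
Balance reaches $0.00 in quarter 6.

6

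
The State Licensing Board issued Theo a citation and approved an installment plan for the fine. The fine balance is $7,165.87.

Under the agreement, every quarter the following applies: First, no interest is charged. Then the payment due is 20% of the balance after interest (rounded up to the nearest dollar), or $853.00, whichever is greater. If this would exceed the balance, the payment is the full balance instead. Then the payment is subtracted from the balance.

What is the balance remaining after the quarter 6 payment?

$1,108.87

# | Opening | Payment | End bal
1 | $7,165.87 | $1,434.00 | $5,731.87
2 | $5,731.87 | $1,147.00 | $4,584.87
3 | $4,584.87 | $917.00 | $3,667.87
4 | $3,667.87 | $853.00 | $2,814.87
5 | $2,814.87 | $853.00 | $1,961.87
6 | $1,961.87 | $853.00 | $1,108.87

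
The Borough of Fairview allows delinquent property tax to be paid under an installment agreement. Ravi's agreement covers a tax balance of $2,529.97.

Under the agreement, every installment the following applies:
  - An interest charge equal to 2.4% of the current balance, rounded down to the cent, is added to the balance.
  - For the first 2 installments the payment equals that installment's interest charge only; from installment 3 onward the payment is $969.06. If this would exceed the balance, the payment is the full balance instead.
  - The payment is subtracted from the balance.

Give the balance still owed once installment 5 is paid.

$0.00

# | Opening | Interest | Payment | End bal
1 | $2,529.97 | $60.71 | $60.71 | $2,529.97
2 | $2,529.97 | $60.71 | $60.71 | $2,529.97
3 | $2,529.97 | $60.71 | $969.06 | $1,621.62
4 | $1,621.62 | $38.91 | $969.06 | $691.47
5 | $691.47 | $16.59 | $708.06 | $0.00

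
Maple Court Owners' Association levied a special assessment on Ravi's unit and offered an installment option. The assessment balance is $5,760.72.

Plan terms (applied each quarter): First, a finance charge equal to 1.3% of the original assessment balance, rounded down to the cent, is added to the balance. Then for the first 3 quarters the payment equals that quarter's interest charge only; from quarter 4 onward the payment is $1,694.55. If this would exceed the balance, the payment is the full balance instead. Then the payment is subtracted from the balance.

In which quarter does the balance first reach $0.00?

7

Quarter 1: $5,760.72 +$74.88 interest = $5,835.60; pay $74.88 → $5,760.72
Quarter 2: $5,760.72 +$74.88 interest = $5,835.60; pay $74.88 → $5,760.72
Quarter 3: $5,760.72 +$74.88 interest = $5,835.60; pay $74.88 → $5,760.72
Quarter 4: $5,760.72 +$74.88 interest = $5,835.60; pay $1,694.55 → $4,141.05
Quarter 5: $4,141.05 +$74.88 interest = $4,215.93; pay $1,694.55 → $2,521.38
Quarter 6: $2,521.38 +$74.88 interest = $2,596.26; pay $1,694.55 → $901.71
Quarter 7: $901.71 +$74.88 interest = $976.59; pay $976.59 → $0.00
Balance reaches $0.00 in quarter 7.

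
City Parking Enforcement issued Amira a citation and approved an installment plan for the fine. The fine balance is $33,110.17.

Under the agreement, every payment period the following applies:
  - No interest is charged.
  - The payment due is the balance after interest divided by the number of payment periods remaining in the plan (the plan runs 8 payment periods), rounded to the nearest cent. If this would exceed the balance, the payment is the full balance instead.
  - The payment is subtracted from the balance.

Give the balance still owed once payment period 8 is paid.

$0.00

Payment period 1: $33,110.17 − $4,138.77 → $28,971.40
Payment period 2: $28,971.40 − $4,138.77 → $24,832.63
Payment period 3: $24,832.63 − $4,138.77 → $20,693.86
Payment period 4: $20,693.86 − $4,138.77 → $16,555.09
Payment period 5: $16,555.09 − $4,138.77 → $12,416.32
Payment period 6: $12,416.32 − $4,138.77 → $8,277.55
Payment period 7: $8,277.55 − $4,138.78 → $4,138.77
Payment period 8: $4,138.77 − $4,138.77 → $0.00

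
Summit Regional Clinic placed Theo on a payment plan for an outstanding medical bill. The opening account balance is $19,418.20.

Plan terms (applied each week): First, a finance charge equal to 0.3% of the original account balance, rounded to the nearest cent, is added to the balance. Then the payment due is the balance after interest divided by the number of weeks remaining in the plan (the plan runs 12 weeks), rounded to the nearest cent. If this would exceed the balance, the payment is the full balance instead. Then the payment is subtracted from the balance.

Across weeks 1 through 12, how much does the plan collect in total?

$20,117.20

Week 1: $19,418.20 +$58.25 interest = $19,476.45; pay $1,623.04 → $17,853.41
Week 2: $17,853.41 +$58.25 interest = $17,911.66; pay $1,628.33 → $16,283.33
Week 3: $16,283.33 +$58.25 interest = $16,341.58; pay $1,634.16 → $14,707.42
Week 4: $14,707.42 +$58.25 interest = $14,765.67; pay $1,640.63 → $13,125.04
Week 5: $13,125.04 +$58.25 interest = $13,183.29; pay $1,647.91 → $11,535.38
Week 6: $11,535.38 +$58.25 interest = $11,593.63; pay $1,656.23 → $9,937.40
Week 7: $9,937.40 +$58.25 interest = $9,995.65; pay $1,665.94 → $8,329.71
Week 8: $8,329.71 +$58.25 interest = $8,387.96; pay $1,677.59 → $6,710.37
Week 9: $6,710.37 +$58.25 interest = $6,768.62; pay $1,692.16 → $5,076.46
Week 10: $5,076.46 +$58.25 interest = $5,134.71; pay $1,711.57 → $3,423.14
Week 11: $3,423.14 +$58.25 interest = $3,481.39; pay $1,740.70 → $1,740.69
Week 12: $1,740.69 +$58.25 interest = $1,798.94; pay $1,798.94 → $0.00
Total paid: $20,117.20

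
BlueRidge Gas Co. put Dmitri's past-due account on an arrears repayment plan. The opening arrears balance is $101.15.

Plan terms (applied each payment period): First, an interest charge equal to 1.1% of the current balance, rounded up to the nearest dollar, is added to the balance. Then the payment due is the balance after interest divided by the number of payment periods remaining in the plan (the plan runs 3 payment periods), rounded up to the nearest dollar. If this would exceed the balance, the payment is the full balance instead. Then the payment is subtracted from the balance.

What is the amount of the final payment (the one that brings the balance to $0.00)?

$35.15

Payment period 1: $101.15 +$2.00 interest = $103.15; pay $35.00 → $68.15
Payment period 2: $68.15 +$1.00 interest = $69.15; pay $35.00 → $34.15
Payment period 3: $34.15 +$1.00 interest = $35.15; pay $35.15 → $0.00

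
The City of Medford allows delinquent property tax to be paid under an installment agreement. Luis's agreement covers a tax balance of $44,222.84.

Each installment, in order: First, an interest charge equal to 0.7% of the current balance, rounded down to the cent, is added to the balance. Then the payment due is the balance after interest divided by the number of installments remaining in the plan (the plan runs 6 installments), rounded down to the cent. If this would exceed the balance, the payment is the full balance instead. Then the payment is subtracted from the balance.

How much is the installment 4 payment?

# | Opening | Interest | Payment | End bal
1 | $44,222.84 | $309.55 | $7,422.06 | $37,110.33
2 | $37,110.33 | $259.77 | $7,474.02 | $29,896.08
3 | $29,896.08 | $209.27 | $7,526.33 | $22,579.02
4 | $22,579.02 | $158.05 | $7,579.02 | $15,158.05

$7,579.02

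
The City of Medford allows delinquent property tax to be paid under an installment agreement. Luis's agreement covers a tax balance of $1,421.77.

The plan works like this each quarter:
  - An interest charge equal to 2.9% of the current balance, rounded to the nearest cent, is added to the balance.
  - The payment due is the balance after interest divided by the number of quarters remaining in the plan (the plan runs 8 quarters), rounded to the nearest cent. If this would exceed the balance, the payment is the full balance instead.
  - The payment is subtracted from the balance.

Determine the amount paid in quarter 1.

# | Opening | Interest | Payment | End bal
1 | $1,421.77 | $41.23 | $182.88 | $1,280.12

$182.88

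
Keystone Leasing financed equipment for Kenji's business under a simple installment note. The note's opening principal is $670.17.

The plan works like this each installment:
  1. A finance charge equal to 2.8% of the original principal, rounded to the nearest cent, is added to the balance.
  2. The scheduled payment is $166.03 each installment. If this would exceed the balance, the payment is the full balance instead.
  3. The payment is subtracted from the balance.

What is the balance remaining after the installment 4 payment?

$81.09

Installment 1: opening $670.17; interest $18.76 → $688.93; payment $166.03; balance $522.90
Installment 2: opening $522.90; interest $18.76 → $541.66; payment $166.03; balance $375.63
Installment 3: opening $375.63; interest $18.76 → $394.39; payment $166.03; balance $228.36
Installment 4: opening $228.36; interest $18.76 → $247.12; payment $166.03; balance $81.09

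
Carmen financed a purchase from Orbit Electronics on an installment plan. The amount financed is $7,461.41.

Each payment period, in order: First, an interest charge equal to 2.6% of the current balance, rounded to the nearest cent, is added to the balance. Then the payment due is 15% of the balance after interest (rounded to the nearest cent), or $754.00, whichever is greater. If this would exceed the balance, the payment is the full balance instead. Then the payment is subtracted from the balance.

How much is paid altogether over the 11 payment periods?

$8,520.33

# | Opening | Interest | Payment | End bal
1 | $7,461.41 | $194.00 | $1,148.31 | $6,507.10
2 | $6,507.10 | $169.18 | $1,001.44 | $5,674.84
3 | $5,674.84 | $147.55 | $873.36 | $4,949.03
4 | $4,949.03 | $128.67 | $761.66 | $4,316.04
5 | $4,316.04 | $112.22 | $754.00 | $3,674.26
6 | $3,674.26 | $95.53 | $754.00 | $3,015.79
7 | $3,015.79 | $78.41 | $754.00 | $2,340.20
8 | $2,340.20 | $60.85 | $754.00 | $1,647.05
9 | $1,647.05 | $42.82 | $754.00 | $935.87
10 | $935.87 | $24.33 | $754.00 | $206.20
11 | $206.20 | $5.36 | $211.56 | $0.00
Total paid: $8,520.33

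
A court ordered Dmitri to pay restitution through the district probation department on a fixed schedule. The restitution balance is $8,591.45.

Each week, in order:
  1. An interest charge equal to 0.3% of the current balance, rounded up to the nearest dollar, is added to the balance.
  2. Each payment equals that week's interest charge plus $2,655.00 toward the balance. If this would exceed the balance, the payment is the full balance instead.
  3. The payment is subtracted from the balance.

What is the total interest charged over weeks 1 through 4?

Week 1: $8,591.45 +$26.00 interest = $8,617.45; pay $2,681.00 → $5,936.45
Week 2: $5,936.45 +$18.00 interest = $5,954.45; pay $2,673.00 → $3,281.45
Week 3: $3,281.45 +$10.00 interest = $3,291.45; pay $2,665.00 → $626.45
Week 4: $626.45 +$2.00 interest = $628.45; pay $628.45 → $0.00
Total interest: $26.00 + $18.00 + $10.00 + $2.00 = $56.00

$56.00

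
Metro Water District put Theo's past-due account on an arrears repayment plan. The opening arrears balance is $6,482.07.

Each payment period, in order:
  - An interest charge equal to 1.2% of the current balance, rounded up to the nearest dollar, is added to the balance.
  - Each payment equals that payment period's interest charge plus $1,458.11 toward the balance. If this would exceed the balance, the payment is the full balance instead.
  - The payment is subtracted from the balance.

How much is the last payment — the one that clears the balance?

# | Opening | Interest | Payment | End bal
1 | $6,482.07 | $78.00 | $1,536.11 | $5,023.96
2 | $5,023.96 | $61.00 | $1,519.11 | $3,565.85
3 | $3,565.85 | $43.00 | $1,501.11 | $2,107.74
4 | $2,107.74 | $26.00 | $1,484.11 | $649.63
5 | $649.63 | $8.00 | $657.63 | $0.00

$657.63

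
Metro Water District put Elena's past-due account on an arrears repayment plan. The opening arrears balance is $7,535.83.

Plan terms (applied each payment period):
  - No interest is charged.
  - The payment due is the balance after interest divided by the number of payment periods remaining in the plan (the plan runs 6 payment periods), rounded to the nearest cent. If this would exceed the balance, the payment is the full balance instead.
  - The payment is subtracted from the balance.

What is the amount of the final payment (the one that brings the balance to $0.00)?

Payment period 1: $7,535.83 − $1,255.97 → $6,279.86
Payment period 2: $6,279.86 − $1,255.97 → $5,023.89
Payment period 3: $5,023.89 − $1,255.97 → $3,767.92
Payment period 4: $3,767.92 − $1,255.97 → $2,511.95
Payment period 5: $2,511.95 − $1,255.98 → $1,255.97
Payment period 6: $1,255.97 − $1,255.97 → $0.00

$1,255.97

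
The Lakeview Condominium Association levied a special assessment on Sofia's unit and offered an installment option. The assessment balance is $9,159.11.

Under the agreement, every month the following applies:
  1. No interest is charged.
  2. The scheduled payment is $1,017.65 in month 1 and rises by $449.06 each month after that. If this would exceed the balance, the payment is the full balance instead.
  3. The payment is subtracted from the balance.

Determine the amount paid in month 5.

Month 1: opening $9,159.11; payment $1,017.65; balance $8,141.46
Month 2: opening $8,141.46; payment $1,466.71; balance $6,674.75
Month 3: opening $6,674.75; payment $1,915.77; balance $4,758.98
Month 4: opening $4,758.98; payment $2,364.83; balance $2,394.15
Month 5: opening $2,394.15; payment $2,394.15; balance $0.00

$2,394.15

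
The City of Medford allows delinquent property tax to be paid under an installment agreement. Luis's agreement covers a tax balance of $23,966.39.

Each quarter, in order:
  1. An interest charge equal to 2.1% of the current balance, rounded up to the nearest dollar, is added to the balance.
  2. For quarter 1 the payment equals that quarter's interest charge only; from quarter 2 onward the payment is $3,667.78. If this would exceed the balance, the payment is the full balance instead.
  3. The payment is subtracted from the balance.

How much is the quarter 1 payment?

$504.00

Quarter 1: $23,966.39 +$504.00 interest = $24,470.39; pay $504.00 → $23,966.39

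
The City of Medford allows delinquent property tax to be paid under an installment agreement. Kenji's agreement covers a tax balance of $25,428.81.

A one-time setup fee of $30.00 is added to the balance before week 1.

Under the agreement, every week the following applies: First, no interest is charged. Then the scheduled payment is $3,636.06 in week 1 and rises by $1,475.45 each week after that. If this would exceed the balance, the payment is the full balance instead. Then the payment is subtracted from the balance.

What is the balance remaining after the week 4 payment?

$2,061.87

Week 1: $25,458.81 − $3,636.06 → $21,822.75
Week 2: $21,822.75 − $5,111.51 → $16,711.24
Week 3: $16,711.24 − $6,586.96 → $10,124.28
Week 4: $10,124.28 − $8,062.41 → $2,061.87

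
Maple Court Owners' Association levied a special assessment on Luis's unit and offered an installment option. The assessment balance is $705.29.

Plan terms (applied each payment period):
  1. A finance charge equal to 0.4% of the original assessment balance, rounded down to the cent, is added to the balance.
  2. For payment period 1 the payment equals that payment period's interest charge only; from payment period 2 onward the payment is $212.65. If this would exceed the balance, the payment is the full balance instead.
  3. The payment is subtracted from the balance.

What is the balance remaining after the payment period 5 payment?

Payment period 1: $705.29 +$2.82 interest = $708.11; pay $2.82 → $705.29
Payment period 2: $705.29 +$2.82 interest = $708.11; pay $212.65 → $495.46
Payment period 3: $495.46 +$2.82 interest = $498.28; pay $212.65 → $285.63
Payment period 4: $285.63 +$2.82 interest = $288.45; pay $212.65 → $75.80
Payment period 5: $75.80 +$2.82 interest = $78.62; pay $78.62 → $0.00

$0.00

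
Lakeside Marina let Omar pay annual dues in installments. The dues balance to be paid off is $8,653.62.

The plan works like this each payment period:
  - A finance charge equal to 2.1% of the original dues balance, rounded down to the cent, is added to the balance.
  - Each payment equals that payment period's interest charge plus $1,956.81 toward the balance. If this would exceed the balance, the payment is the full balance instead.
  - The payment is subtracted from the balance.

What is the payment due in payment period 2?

$2,138.53

Payment period 1: opening $8,653.62; interest $181.72 → $8,835.34; payment $2,138.53; balance $6,696.81
Payment period 2: opening $6,696.81; interest $181.72 → $6,878.53; payment $2,138.53; balance $4,740.00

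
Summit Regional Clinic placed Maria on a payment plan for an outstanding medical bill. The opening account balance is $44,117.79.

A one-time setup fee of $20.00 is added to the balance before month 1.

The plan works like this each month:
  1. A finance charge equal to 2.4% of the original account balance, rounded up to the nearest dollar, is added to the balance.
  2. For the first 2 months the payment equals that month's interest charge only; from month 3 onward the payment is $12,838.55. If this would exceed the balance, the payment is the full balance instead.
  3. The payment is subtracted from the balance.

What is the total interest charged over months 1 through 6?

$6,354.00

Month 1: opening $44,137.79; interest $1,059.00 → $45,196.79; payment $1,059.00; balance $44,137.79
Month 2: opening $44,137.79; interest $1,059.00 → $45,196.79; payment $1,059.00; balance $44,137.79
Month 3: opening $44,137.79; interest $1,059.00 → $45,196.79; payment $12,838.55; balance $32,358.24
Month 4: opening $32,358.24; interest $1,059.00 → $33,417.24; payment $12,838.55; balance $20,578.69
Month 5: opening $20,578.69; interest $1,059.00 → $21,637.69; payment $12,838.55; balance $8,799.14
Month 6: opening $8,799.14; interest $1,059.00 → $9,858.14; payment $9,858.14; balance $0.00
Total interest: $1,059.00 + $1,059.00 + $1,059.00 + $1,059.00 + $1,059.00 + $1,059.00 = $6,354.00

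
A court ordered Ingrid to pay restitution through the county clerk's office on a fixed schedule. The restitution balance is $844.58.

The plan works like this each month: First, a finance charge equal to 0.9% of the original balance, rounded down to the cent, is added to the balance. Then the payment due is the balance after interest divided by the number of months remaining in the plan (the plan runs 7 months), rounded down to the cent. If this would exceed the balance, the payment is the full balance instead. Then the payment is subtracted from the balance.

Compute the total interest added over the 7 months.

Month 1: $844.58 +$7.60 interest = $852.18; pay $121.74 → $730.44
Month 2: $730.44 +$7.60 interest = $738.04; pay $123.00 → $615.04
Month 3: $615.04 +$7.60 interest = $622.64; pay $124.52 → $498.12
Month 4: $498.12 +$7.60 interest = $505.72; pay $126.43 → $379.29
Month 5: $379.29 +$7.60 interest = $386.89; pay $128.96 → $257.93
Month 6: $257.93 +$7.60 interest = $265.53; pay $132.76 → $132.77
Month 7: $132.77 +$7.60 interest = $140.37; pay $140.37 → $0.00
Total interest: $7.60 + $7.60 + $7.60 + $7.60 + $7.60 + $7.60 + $7.60 = $53.20

$53.20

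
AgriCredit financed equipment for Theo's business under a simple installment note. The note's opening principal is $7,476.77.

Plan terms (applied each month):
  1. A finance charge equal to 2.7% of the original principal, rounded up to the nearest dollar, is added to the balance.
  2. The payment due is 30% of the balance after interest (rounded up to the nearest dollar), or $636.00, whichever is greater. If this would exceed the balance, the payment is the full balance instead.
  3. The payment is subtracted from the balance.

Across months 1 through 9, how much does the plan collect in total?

$9,294.77

Month 1: $7,476.77 +$202.00 interest = $7,678.77; pay $2,304.00 → $5,374.77
Month 2: $5,374.77 +$202.00 interest = $5,576.77; pay $1,674.00 → $3,902.77
Month 3: $3,902.77 +$202.00 interest = $4,104.77; pay $1,232.00 → $2,872.77
Month 4: $2,872.77 +$202.00 interest = $3,074.77; pay $923.00 → $2,151.77
Month 5: $2,151.77 +$202.00 interest = $2,353.77; pay $707.00 → $1,646.77
Month 6: $1,646.77 +$202.00 interest = $1,848.77; pay $636.00 → $1,212.77
Month 7: $1,212.77 +$202.00 interest = $1,414.77; pay $636.00 → $778.77
Month 8: $778.77 +$202.00 interest = $980.77; pay $636.00 → $344.77
Month 9: $344.77 +$202.00 interest = $546.77; pay $546.77 → $0.00
Total paid: $9,294.77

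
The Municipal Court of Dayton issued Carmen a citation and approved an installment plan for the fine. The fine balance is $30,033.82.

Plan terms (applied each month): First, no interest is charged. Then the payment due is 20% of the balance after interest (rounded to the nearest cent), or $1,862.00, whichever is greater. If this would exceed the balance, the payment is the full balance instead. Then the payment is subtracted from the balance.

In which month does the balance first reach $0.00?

11

Month 1: $30,033.82 − $6,006.76 → $24,027.06
Month 2: $24,027.06 − $4,805.41 → $19,221.65
Month 3: $19,221.65 − $3,844.33 → $15,377.32
Month 4: $15,377.32 − $3,075.46 → $12,301.86
Month 5: $12,301.86 − $2,460.37 → $9,841.49
Month 6: $9,841.49 − $1,968.30 → $7,873.19
Month 7: $7,873.19 − $1,862.00 → $6,011.19
Month 8: $6,011.19 − $1,862.00 → $4,149.19
Month 9: $4,149.19 − $1,862.00 → $2,287.19
Month 10: $2,287.19 − $1,862.00 → $425.19
Month 11: $425.19 − $425.19 → $0.00
Balance reaches $0.00 in month 11.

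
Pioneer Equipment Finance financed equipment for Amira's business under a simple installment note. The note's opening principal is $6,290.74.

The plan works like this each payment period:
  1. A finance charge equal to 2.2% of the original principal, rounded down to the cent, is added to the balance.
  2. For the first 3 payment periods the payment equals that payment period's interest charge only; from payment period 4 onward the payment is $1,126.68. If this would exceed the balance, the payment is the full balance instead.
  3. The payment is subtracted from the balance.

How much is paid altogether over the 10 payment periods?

$7,674.64

# | Opening | Interest | Payment | End bal
1 | $6,290.74 | $138.39 | $138.39 | $6,290.74
2 | $6,290.74 | $138.39 | $138.39 | $6,290.74
3 | $6,290.74 | $138.39 | $138.39 | $6,290.74
4 | $6,290.74 | $138.39 | $1,126.68 | $5,302.45
5 | $5,302.45 | $138.39 | $1,126.68 | $4,314.16
6 | $4,314.16 | $138.39 | $1,126.68 | $3,325.87
7 | $3,325.87 | $138.39 | $1,126.68 | $2,337.58
8 | $2,337.58 | $138.39 | $1,126.68 | $1,349.29
9 | $1,349.29 | $138.39 | $1,126.68 | $361.00
10 | $361.00 | $138.39 | $499.39 | $0.00
Total paid: $7,674.64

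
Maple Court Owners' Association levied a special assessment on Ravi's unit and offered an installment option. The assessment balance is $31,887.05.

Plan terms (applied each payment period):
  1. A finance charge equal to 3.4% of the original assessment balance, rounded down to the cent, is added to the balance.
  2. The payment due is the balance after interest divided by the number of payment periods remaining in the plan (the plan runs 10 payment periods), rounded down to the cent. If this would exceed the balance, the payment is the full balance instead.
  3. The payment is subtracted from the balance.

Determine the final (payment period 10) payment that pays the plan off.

$6,364.15

Payment period 1: $31,887.05 +$1,084.15 interest = $32,971.20; pay $3,297.12 → $29,674.08
Payment period 2: $29,674.08 +$1,084.15 interest = $30,758.23; pay $3,417.58 → $27,340.65
Payment period 3: $27,340.65 +$1,084.15 interest = $28,424.80; pay $3,553.10 → $24,871.70
Payment period 4: $24,871.70 +$1,084.15 interest = $25,955.85; pay $3,707.97 → $22,247.88
Payment period 5: $22,247.88 +$1,084.15 interest = $23,332.03; pay $3,888.67 → $19,443.36
Payment period 6: $19,443.36 +$1,084.15 interest = $20,527.51; pay $4,105.50 → $16,422.01
Payment period 7: $16,422.01 +$1,084.15 interest = $17,506.16; pay $4,376.54 → $13,129.62
Payment period 8: $13,129.62 +$1,084.15 interest = $14,213.77; pay $4,737.92 → $9,475.85
Payment period 9: $9,475.85 +$1,084.15 interest = $10,560.00; pay $5,280.00 → $5,280.00
Payment period 10: $5,280.00 +$1,084.15 interest = $6,364.15; pay $6,364.15 → $0.00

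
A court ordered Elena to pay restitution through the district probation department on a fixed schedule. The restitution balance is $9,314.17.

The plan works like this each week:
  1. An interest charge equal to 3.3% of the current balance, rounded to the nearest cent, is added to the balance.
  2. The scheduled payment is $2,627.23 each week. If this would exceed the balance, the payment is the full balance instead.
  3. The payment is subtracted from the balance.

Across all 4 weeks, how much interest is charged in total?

# | Opening | Interest | Payment | End bal
1 | $9,314.17 | $307.37 | $2,627.23 | $6,994.31
2 | $6,994.31 | $230.81 | $2,627.23 | $4,597.89
3 | $4,597.89 | $151.73 | $2,627.23 | $2,122.39
4 | $2,122.39 | $70.04 | $2,192.43 | $0.00
Total interest: $307.37 + $230.81 + $151.73 + $70.04 = $759.95

$759.95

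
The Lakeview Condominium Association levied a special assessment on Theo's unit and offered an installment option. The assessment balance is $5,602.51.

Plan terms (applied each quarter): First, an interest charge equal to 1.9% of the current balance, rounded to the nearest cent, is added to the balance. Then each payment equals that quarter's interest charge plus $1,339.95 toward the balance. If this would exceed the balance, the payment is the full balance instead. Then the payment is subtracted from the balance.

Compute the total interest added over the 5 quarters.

$277.65

Quarter 1: opening $5,602.51; interest $106.45 → $5,708.96; payment $1,446.40; balance $4,262.56
Quarter 2: opening $4,262.56; interest $80.99 → $4,343.55; payment $1,420.94; balance $2,922.61
Quarter 3: opening $2,922.61; interest $55.53 → $2,978.14; payment $1,395.48; balance $1,582.66
Quarter 4: opening $1,582.66; interest $30.07 → $1,612.73; payment $1,370.02; balance $242.71
Quarter 5: opening $242.71; interest $4.61 → $247.32; payment $247.32; balance $0.00
Total interest: $106.45 + $80.99 + $55.53 + $30.07 + $4.61 = $277.65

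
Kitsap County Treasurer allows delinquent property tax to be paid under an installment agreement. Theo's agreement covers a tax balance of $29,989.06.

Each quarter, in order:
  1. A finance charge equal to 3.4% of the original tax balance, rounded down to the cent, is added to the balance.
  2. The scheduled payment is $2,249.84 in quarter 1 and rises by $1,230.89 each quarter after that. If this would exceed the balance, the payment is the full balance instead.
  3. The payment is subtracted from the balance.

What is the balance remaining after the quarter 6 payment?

Quarter 1: opening $29,989.06; interest $1,019.62 → $31,008.68; payment $2,249.84; balance $28,758.84
Quarter 2: opening $28,758.84; interest $1,019.62 → $29,778.46; payment $3,480.73; balance $26,297.73
Quarter 3: opening $26,297.73; interest $1,019.62 → $27,317.35; payment $4,711.62; balance $22,605.73
Quarter 4: opening $22,605.73; interest $1,019.62 → $23,625.35; payment $5,942.51; balance $17,682.84
Quarter 5: opening $17,682.84; interest $1,019.62 → $18,702.46; payment $7,173.40; balance $11,529.06
Quarter 6: opening $11,529.06; interest $1,019.62 → $12,548.68; payment $8,404.29; balance $4,144.39

$4,144.39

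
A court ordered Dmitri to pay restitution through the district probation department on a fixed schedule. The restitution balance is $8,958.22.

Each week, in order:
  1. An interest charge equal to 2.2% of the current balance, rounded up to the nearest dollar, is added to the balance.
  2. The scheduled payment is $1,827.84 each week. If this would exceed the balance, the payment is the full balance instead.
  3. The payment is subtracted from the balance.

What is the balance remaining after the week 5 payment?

Week 1: opening $8,958.22; interest $198.00 → $9,156.22; payment $1,827.84; balance $7,328.38
Week 2: opening $7,328.38; interest $162.00 → $7,490.38; payment $1,827.84; balance $5,662.54
Week 3: opening $5,662.54; interest $125.00 → $5,787.54; payment $1,827.84; balance $3,959.70
Week 4: opening $3,959.70; interest $88.00 → $4,047.70; payment $1,827.84; balance $2,219.86
Week 5: opening $2,219.86; interest $49.00 → $2,268.86; payment $1,827.84; balance $441.02

$441.02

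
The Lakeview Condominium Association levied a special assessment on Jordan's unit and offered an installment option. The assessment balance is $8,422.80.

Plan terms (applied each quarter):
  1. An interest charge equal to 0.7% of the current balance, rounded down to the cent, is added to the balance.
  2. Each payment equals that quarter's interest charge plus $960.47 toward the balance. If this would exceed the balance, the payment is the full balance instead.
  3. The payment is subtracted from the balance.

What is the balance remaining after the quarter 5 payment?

Quarter 1: opening $8,422.80; interest $58.95 → $8,481.75; payment $1,019.42; balance $7,462.33
Quarter 2: opening $7,462.33; interest $52.23 → $7,514.56; payment $1,012.70; balance $6,501.86
Quarter 3: opening $6,501.86; interest $45.51 → $6,547.37; payment $1,005.98; balance $5,541.39
Quarter 4: opening $5,541.39; interest $38.78 → $5,580.17; payment $999.25; balance $4,580.92
Quarter 5: opening $4,580.92; interest $32.06 → $4,612.98; payment $992.53; balance $3,620.45

$3,620.45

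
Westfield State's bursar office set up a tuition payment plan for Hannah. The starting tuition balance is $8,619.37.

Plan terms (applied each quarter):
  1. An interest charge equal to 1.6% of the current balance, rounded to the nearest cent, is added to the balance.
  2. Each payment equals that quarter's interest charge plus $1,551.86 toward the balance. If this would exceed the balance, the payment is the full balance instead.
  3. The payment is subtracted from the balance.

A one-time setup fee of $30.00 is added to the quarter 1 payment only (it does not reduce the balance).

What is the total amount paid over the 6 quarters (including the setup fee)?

# | Opening | Interest | Payment | Fee | End bal
1 | $8,619.37 | $137.91 | $1,689.77 | $30.00 | $7,067.51
2 | $7,067.51 | $113.08 | $1,664.94 | — | $5,515.65
3 | $5,515.65 | $88.25 | $1,640.11 | — | $3,963.79
4 | $3,963.79 | $63.42 | $1,615.28 | — | $2,411.93
5 | $2,411.93 | $38.59 | $1,590.45 | — | $860.07
6 | $860.07 | $13.76 | $873.83 | — | $0.00
Total paid: $9,104.38

$9,104.38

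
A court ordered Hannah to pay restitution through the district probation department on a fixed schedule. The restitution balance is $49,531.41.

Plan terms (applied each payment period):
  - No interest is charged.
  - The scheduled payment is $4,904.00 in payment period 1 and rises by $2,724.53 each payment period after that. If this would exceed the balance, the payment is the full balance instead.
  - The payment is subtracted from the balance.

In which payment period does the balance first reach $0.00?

# | Opening | Payment | End bal
1 | $49,531.41 | $4,904.00 | $44,627.41
2 | $44,627.41 | $7,628.53 | $36,998.88
3 | $36,998.88 | $10,353.06 | $26,645.82
4 | $26,645.82 | $13,077.59 | $13,568.23
5 | $13,568.23 | $13,568.23 | $0.00
Balance reaches $0.00 in payment period 5.

5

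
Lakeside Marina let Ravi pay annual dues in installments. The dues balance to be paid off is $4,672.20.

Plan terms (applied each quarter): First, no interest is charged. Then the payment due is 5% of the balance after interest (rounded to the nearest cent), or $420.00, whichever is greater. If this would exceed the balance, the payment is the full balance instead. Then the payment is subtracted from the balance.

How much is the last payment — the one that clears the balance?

Quarter 1: opening $4,672.20; payment $420.00; balance $4,252.20
Quarter 2: opening $4,252.20; payment $420.00; balance $3,832.20
Quarter 3: opening $3,832.20; payment $420.00; balance $3,412.20
Quarter 4: opening $3,412.20; payment $420.00; balance $2,992.20
Quarter 5: opening $2,992.20; payment $420.00; balance $2,572.20
Quarter 6: opening $2,572.20; payment $420.00; balance $2,152.20
Quarter 7: opening $2,152.20; payment $420.00; balance $1,732.20
Quarter 8: opening $1,732.20; payment $420.00; balance $1,312.20
Quarter 9: opening $1,312.20; payment $420.00; balance $892.20
Quarter 10: opening $892.20; payment $420.00; balance $472.20
Quarter 11: opening $472.20; payment $420.00; balance $52.20
Quarter 12: opening $52.20; payment $52.20; balance $0.00

$52.20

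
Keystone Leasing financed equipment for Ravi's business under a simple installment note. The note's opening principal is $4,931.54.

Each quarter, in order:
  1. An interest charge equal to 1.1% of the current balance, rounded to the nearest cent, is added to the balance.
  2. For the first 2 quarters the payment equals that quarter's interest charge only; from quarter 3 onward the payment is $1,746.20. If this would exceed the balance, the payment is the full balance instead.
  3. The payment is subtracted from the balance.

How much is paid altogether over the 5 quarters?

$5,146.75

Quarter 1: $4,931.54 +$54.25 interest = $4,985.79; pay $54.25 → $4,931.54
Quarter 2: $4,931.54 +$54.25 interest = $4,985.79; pay $54.25 → $4,931.54
Quarter 3: $4,931.54 +$54.25 interest = $4,985.79; pay $1,746.20 → $3,239.59
Quarter 4: $3,239.59 +$35.64 interest = $3,275.23; pay $1,746.20 → $1,529.03
Quarter 5: $1,529.03 +$16.82 interest = $1,545.85; pay $1,545.85 → $0.00
Total paid: $5,146.75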